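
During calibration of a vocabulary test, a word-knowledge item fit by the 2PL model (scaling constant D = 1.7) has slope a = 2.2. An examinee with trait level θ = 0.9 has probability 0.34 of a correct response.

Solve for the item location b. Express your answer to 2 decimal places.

P(θ) = 1 / (1 + exp(−D·a(θ − b)))
logit(0.34) = ln(0.34/0.66) = -0.6633
b = θ − logit/(1.7·a) = 0.9 − (-0.6633)/3.7400 = 1.0774

1.08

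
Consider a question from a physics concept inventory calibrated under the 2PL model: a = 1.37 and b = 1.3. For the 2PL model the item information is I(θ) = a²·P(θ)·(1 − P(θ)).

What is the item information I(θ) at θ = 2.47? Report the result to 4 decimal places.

P = 1/(1+e^{-1.6029}) = 0.8324
P(1−P) = 0.8324 × 0.1676 = 0.1395
I = a² × P(1−P) = 1.37² × 0.1395 = 0.26182

0.2618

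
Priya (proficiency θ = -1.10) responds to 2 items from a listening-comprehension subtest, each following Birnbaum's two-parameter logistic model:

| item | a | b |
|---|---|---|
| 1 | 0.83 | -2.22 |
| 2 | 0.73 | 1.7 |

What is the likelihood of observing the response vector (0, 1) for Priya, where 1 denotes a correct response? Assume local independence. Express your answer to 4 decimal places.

P(θ) = 1 / (1 + exp(−a(θ − b)))
P_1 = 1/(1+e^{-0.9296}) = 0.7170
P_2 = 1/(1+e^{2.0440}) = 0.1147
L = (1−P_1) × P_2 = 0.2830 × 0.1147 = 0.03245

0.0324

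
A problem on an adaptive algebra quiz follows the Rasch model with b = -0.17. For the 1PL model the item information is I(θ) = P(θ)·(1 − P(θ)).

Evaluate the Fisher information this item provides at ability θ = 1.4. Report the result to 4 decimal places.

P = 1/(1+e^{-1.5700}) = 0.8278
P(1−P) = 0.8278 × 0.1722 = 0.1426
I = P(1−P) = 0.14256

0.1426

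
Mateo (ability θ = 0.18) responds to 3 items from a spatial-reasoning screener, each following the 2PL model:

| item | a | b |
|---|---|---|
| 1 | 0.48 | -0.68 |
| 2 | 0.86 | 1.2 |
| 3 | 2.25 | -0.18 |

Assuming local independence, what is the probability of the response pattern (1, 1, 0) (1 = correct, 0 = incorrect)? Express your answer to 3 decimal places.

P(θ) = 1 / (1 + exp(−a(θ − b)))
P_1 = 1/(1+e^{-0.4128}) = 0.6018
P_2 = 1/(1+e^{0.8772}) = 0.2938
P_3 = 1/(1+e^{-0.8100}) = 0.6921
L = P_1 × P_2 × (1−P_3) = 0.6018 × 0.2938 × 0.3079 = 0.05443

0.054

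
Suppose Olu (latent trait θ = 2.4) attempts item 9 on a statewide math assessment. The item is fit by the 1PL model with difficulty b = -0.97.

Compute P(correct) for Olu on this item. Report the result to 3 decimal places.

0.967

P(θ) = 1 / (1 + exp(−(θ − b)))
Exponent: (2.4 − (-0.97)) = 3.3700
1/(1 + e^{-3.3700}) = 0.9668
P = 0.9668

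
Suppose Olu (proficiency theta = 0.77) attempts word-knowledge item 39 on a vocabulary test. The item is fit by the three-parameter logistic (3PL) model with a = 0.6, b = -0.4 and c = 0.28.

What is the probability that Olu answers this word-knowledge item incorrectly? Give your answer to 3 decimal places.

0.239

P(theta) = c + (1 − c) · 1 / (1 + exp(−a(theta − b)))
Exponent: 0.6 × (0.77 − (-0.4)) = 0.7020
1/(1 + e^{-0.7020}) = 0.6686
P = 0.28 + 0.72 × 0.6686 = 0.7614
P(incorrect) = 1 − 0.7614 = 0.2386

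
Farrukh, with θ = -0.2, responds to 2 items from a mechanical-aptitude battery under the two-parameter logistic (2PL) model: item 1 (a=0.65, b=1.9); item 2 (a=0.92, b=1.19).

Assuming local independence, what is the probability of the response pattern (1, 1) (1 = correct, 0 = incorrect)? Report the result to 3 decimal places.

P(θ) = 1 / (1 + exp(−a(θ − b)))
P_1 = 1/(1+e^{1.3650}) = 0.2034
P_2 = 1/(1+e^{1.2788}) = 0.2178
L = P_1 × P_2 = 0.2034 × 0.2178 = 0.04430

0.044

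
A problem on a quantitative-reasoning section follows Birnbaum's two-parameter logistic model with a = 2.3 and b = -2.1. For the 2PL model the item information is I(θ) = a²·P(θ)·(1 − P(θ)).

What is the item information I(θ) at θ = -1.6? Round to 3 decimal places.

0.966

P = 1/(1+e^{-1.1500}) = 0.7595
P(1−P) = 0.7595 × 0.2405 = 0.1827
I = a² × P(1−P) = 2.3² × 0.1827 = 0.96624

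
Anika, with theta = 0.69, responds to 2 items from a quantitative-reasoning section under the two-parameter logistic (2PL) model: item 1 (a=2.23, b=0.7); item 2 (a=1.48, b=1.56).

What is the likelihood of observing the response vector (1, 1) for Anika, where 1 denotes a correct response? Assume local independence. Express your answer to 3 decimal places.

0.107

P(theta) = 1 / (1 + exp(−a(theta − b)))
P_1 = 1/(1+e^{0.0223}) = 0.4944
P_2 = 1/(1+e^{1.2876}) = 0.2163
L = P_1 × P_2 = 0.4944 × 0.2163 = 0.10692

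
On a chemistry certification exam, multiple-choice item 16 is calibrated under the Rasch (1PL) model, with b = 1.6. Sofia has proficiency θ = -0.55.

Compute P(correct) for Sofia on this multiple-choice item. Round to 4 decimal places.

0.1043

P(θ) = 1 / (1 + exp(−(θ − b)))
Exponent: (-0.55 − 1.6) = -2.1500
1/(1 + e^{2.1500}) = 0.1043
P = 0.1043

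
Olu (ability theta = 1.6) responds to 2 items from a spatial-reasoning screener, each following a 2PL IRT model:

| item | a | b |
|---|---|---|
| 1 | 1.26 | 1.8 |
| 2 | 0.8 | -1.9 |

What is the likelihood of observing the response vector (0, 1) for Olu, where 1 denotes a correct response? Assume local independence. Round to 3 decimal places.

0.530

P(theta) = 1 / (1 + exp(−a(theta − b)))
P_1 = 1/(1+e^{0.2520}) = 0.4373
P_2 = 1/(1+e^{-2.8000}) = 0.9427
L = (1−P_1) × P_2 = 0.5627 × 0.9427 = 0.53041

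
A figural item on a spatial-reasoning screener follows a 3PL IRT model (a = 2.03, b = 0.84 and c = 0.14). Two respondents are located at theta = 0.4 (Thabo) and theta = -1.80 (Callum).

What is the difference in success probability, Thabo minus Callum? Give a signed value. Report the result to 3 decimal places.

0.246

P(theta) = c + (1 − c) · 1 / (1 + exp(−a(theta − b)))
P(Thabo) = 0.3898  [exponent -0.8932]
P(Callum) = 0.1440  [exponent -5.3592]
Difference = 0.3898 − 0.1440 = 0.2458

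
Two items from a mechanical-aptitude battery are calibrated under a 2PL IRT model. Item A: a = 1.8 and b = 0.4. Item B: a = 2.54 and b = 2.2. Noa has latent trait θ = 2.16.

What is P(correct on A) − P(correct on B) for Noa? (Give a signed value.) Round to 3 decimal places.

P(θ) = 1 / (1 + exp(−a(θ − b)))
P_A = 0.9596
P_B = 0.4746
P_A − P_B = 0.4850

0.485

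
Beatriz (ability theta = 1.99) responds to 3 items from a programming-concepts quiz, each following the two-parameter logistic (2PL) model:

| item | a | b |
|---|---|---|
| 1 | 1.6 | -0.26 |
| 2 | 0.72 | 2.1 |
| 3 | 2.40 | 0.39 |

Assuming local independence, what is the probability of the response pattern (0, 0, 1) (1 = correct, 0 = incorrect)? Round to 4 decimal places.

0.0135

P(theta) = 1 / (1 + exp(−a(theta − b)))
P_1 = 1/(1+e^{-3.6000}) = 0.9734
P_2 = 1/(1+e^{0.0792}) = 0.4802
P_3 = 1/(1+e^{-3.8400}) = 0.9790
L = (1−P_1) × (1−P_2) × P_3 = 0.0266 × 0.5198 × 0.9790 = 0.01353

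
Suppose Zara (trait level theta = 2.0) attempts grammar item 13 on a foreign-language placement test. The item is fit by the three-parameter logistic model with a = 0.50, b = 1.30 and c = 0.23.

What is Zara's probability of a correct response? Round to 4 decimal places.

0.6817

P(theta) = c + (1 − c) · 1 / (1 + exp(−a(theta − b)))
Exponent: 0.50 × (2.0 − 1.30) = 0.3500
1/(1 + e^{-0.3500}) = 0.5866
P = 0.23 + 0.77 × 0.5866 = 0.6817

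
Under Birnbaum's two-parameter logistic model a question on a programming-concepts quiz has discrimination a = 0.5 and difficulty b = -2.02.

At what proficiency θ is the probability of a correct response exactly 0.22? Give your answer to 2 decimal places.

-4.55

P(θ) = 1 / (1 + exp(−a(θ − b)))
logit = ln(0.2200/0.7800) = -1.2657
θ = b + logit/(a) = -2.02 + (-1.2657)/0.5000 = -4.5513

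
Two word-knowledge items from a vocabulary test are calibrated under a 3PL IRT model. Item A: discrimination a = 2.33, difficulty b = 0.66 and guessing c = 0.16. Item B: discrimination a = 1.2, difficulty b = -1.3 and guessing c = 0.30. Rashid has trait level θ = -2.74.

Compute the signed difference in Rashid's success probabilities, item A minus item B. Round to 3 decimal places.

P(θ) = c + (1 − c) · 1 / (1 + exp(−a(θ − b)))
P_A = 0.1603
P_B = 0.4056
P_A − P_B = -0.2453

-0.245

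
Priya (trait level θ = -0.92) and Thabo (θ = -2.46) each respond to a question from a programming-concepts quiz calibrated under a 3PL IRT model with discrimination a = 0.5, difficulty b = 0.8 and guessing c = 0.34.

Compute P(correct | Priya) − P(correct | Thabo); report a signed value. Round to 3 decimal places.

0.088

P(θ) = c + (1 − c) · 1 / (1 + exp(−a(θ − b)))
P(Priya) = 0.5362  [exponent -0.8600]
P(Thabo) = 0.4481  [exponent -1.6300]
Difference = 0.5362 − 0.4481 = 0.0881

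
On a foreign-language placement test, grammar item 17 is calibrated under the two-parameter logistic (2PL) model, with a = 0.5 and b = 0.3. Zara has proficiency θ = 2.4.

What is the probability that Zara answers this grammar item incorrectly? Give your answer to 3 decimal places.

P(θ) = 1 / (1 + exp(−a(θ − b)))
Exponent: 0.5 × (2.4 − 0.3) = 1.0500
1/(1 + e^{-1.0500}) = 0.7408
P(incorrect) = 1 − 0.7408 = 0.2592

0.259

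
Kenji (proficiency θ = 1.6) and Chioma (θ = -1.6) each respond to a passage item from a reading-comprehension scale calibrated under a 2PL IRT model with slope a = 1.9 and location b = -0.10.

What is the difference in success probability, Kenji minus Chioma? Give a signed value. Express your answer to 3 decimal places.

0.907

P(θ) = 1 / (1 + exp(−a(θ − b)))
P(Kenji) = 0.9619  [exponent 3.2300]
P(Chioma) = 0.0547  [exponent -2.8500]
Difference = 0.9619 − 0.0547 = 0.9073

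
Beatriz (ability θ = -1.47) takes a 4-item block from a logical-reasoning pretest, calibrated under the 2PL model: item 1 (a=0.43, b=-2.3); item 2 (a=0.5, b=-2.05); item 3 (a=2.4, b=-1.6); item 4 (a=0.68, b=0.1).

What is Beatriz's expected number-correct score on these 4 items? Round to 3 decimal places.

1.994

P(θ) = 1 / (1 + exp(−a(θ − b)))
P_1 = 1/(1+e^{-0.3569}) = 0.5883
P_2 = 1/(1+e^{-0.2900}) = 0.5720
P_3 = 1/(1+e^{-0.3120}) = 0.5774
P_4 = 1/(1+e^{1.0676}) = 0.2559
E[score] = 0.5883 + 0.5720 + 0.5774 + 0.2559 = 1.9935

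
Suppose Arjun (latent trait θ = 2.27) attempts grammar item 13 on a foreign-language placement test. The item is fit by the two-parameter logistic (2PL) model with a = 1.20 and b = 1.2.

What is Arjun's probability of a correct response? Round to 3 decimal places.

0.783

P(θ) = 1 / (1 + exp(−a(θ − b)))
Exponent: 1.20 × (2.27 − 1.2) = 1.2840
1/(1 + e^{-1.2840}) = 0.7831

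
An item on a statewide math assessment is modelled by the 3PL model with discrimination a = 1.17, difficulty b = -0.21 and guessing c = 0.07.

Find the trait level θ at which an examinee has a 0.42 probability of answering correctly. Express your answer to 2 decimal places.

-0.64

P(θ) = c + (1 − c) · 1 / (1 + exp(−a(θ − b)))
Remove guessing floor: (0.42 − 0.07)/(1 − 0.07) = 0.3763
logit = ln(0.3763/0.6237) = -0.5051
θ = b + logit/(a) = -0.21 + (-0.5051)/1.1700 = -0.6417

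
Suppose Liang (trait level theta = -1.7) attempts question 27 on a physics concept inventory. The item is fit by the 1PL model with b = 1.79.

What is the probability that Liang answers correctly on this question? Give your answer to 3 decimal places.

P(theta) = 1 / (1 + exp(−(theta − b)))
Exponent: (-1.7 − 1.79) = -3.4900
1/(1 + e^{3.4900}) = 0.0296
P = 0.0296

0.030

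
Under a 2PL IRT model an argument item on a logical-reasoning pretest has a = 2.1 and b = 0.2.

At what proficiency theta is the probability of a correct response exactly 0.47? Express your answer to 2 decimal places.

P(theta) = 1 / (1 + exp(−a(theta − b)))
logit = ln(0.4700/0.5300) = -0.1201
theta = b + logit/(a) = 0.2 + (-0.1201)/2.1000 = 0.1428

0.14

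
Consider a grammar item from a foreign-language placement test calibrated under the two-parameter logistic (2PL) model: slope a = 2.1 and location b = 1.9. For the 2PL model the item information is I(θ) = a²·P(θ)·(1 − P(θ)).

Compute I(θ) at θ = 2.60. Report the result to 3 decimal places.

P = 1/(1+e^{-1.4700}) = 0.8131
P(1−P) = 0.8131 × 0.1869 = 0.1520
I = a² × P(1−P) = 2.1² × 0.1520 = 0.67030

0.670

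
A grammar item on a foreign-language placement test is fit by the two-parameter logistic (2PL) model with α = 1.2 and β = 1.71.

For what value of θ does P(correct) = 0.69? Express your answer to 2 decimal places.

2.38

P(θ) = 1 / (1 + exp(−α(θ − β)))
logit = ln(0.6900/0.3100) = 0.8001
θ = β + logit/(α) = 1.71 + 0.8001/1.2000 = 2.3768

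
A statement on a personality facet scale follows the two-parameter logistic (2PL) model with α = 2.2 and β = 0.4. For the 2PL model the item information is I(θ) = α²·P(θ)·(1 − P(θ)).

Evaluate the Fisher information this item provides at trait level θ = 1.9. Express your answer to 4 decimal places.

0.1660

P = 1/(1+e^{-3.3000}) = 0.9644
P(1−P) = 0.9644 × 0.0356 = 0.0343
I = α² × P(1−P) = 2.2² × 0.0343 = 0.16604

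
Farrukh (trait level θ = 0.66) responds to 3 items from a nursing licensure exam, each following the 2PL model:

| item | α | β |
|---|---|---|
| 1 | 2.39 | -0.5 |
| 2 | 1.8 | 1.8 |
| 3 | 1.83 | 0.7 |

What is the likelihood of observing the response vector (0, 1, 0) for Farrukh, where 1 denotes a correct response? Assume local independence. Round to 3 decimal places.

P(θ) = 1 / (1 + exp(−α(θ − β)))
P_1 = 1/(1+e^{-2.7724}) = 0.9412
P_2 = 1/(1+e^{2.0520}) = 0.1139
P_3 = 1/(1+e^{0.0732}) = 0.4817
L = (1−P_1) × P_2 × (1−P_3) = 0.0588 × 0.1139 × 0.5183 = 0.00347

0.003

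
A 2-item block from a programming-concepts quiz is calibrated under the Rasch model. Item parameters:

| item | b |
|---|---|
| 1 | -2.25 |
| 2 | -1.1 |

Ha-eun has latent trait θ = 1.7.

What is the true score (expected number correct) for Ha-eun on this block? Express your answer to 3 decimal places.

P(θ) = 1 / (1 + exp(−(θ − b)))
P_1 = 1/(1+e^{-3.9500}) = 0.9811
P_2 = 1/(1+e^{-2.8000}) = 0.9427
E[score] = 0.9811 + 0.9427 = 1.9238

1.924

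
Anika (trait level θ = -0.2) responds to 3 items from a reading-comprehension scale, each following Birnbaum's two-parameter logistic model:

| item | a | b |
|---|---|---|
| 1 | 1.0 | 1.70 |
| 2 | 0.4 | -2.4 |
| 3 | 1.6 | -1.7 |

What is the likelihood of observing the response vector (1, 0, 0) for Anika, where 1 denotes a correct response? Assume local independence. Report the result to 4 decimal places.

0.0032

P(θ) = 1 / (1 + exp(−a(θ − b)))
P_1 = 1/(1+e^{1.9000}) = 0.1301
P_2 = 1/(1+e^{-0.8800}) = 0.7068
P_3 = 1/(1+e^{-2.4000}) = 0.9168
L = P_1 × (1−P_2) × (1−P_3) = 0.1301 × 0.2932 × 0.0832 = 0.00317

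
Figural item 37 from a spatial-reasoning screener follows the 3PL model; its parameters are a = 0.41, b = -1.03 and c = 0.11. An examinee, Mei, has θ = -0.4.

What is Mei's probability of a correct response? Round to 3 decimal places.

P(θ) = c + (1 − c) · 1 / (1 + exp(−a(θ − b)))
Exponent: 0.41 × (-0.4 − (-1.03)) = 0.2583
1/(1 + e^{-0.2583}) = 0.5642
P = 0.11 + 0.89 × 0.5642 = 0.6122

0.612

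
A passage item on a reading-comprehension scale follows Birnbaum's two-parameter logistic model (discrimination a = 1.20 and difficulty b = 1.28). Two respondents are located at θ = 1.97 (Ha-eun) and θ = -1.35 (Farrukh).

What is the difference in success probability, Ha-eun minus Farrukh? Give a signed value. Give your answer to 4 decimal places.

0.6551

P(θ) = 1 / (1 + exp(−a(θ − b)))
P(Ha-eun) = 0.6959  [exponent 0.8280]
P(Farrukh) = 0.0409  [exponent -3.1560]
Difference = 0.6959 − 0.0409 = 0.6551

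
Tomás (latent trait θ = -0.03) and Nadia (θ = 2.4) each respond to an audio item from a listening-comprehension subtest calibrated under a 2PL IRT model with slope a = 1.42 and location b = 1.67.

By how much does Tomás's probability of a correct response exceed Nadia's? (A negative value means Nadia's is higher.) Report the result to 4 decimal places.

P(θ) = 1 / (1 + exp(−a(θ − b)))
P(Tomás) = 0.0821  [exponent -2.4140]
P(Nadia) = 0.7382  [exponent 1.0366]
Difference = 0.0821 − 0.7382 = -0.6561

-0.6561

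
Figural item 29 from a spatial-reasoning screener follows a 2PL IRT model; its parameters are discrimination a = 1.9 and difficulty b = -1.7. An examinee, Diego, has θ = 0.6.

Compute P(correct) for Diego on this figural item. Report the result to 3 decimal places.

P(θ) = 1 / (1 + exp(−a(θ − b)))
Exponent: 1.9 × (0.6 − (-1.7)) = 4.3700
1/(1 + e^{-4.3700}) = 0.9875

0.988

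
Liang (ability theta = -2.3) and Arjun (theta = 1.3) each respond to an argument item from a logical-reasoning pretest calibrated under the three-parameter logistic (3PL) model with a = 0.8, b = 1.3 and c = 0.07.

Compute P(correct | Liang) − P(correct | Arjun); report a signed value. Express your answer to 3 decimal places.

P(theta) = c + (1 − c) · 1 / (1 + exp(−a(theta − b)))
P(Liang) = 0.1194  [exponent -2.8800]
P(Arjun) = 0.5350  [exponent 0.0000]
Difference = 0.1194 − 0.5350 = -0.4156

-0.416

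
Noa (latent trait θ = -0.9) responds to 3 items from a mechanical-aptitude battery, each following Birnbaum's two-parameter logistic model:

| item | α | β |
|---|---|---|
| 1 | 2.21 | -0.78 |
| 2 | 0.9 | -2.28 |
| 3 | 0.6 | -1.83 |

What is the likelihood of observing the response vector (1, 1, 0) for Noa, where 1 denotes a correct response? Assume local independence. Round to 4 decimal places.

0.1226

P(θ) = 1 / (1 + exp(−α(θ − β)))
P_1 = 1/(1+e^{0.2652}) = 0.4341
P_2 = 1/(1+e^{-1.2420}) = 0.7759
P_3 = 1/(1+e^{-0.5580}) = 0.6360
L = P_1 × P_2 × (1−P_3) = 0.4341 × 0.7759 × 0.3640 = 0.12260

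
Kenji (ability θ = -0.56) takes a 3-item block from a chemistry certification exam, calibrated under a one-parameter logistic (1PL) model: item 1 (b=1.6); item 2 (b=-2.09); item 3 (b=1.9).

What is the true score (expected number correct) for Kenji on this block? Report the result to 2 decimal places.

P(θ) = 1 / (1 + exp(−(θ − b)))
P_1 = 1/(1+e^{2.1600}) = 0.1034
P_2 = 1/(1+e^{-1.5300}) = 0.8220
P_3 = 1/(1+e^{2.4600}) = 0.0787
E[score] = 0.1034 + 0.8220 + 0.0787 = 1.0041

1.00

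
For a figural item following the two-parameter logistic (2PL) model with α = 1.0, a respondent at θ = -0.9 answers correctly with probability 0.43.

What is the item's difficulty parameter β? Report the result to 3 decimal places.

-0.618

P(θ) = 1 / (1 + exp(−α(θ − β)))
logit(0.43) = ln(0.43/0.57) = -0.2819
β = θ − logit/(α) = -0.9 − (-0.2819)/1.0000 = -0.6181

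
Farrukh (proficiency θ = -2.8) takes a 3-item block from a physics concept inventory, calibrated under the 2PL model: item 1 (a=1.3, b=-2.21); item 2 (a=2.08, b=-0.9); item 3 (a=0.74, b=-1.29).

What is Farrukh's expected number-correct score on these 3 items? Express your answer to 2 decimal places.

0.58

P(θ) = 1 / (1 + exp(−a(θ − b)))
P_1 = 1/(1+e^{0.7670}) = 0.3171
P_2 = 1/(1+e^{3.9520}) = 0.0189
P_3 = 1/(1+e^{1.1174}) = 0.2465
E[score] = 0.3171 + 0.0189 + 0.2465 = 0.5825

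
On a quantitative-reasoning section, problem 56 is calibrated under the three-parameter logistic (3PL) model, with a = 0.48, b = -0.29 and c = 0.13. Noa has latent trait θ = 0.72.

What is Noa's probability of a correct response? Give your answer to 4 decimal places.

P(θ) = c + (1 − c) · 1 / (1 + exp(−a(θ − b)))
Exponent: 0.48 × (0.72 − (-0.29)) = 0.4848
1/(1 + e^{-0.4848}) = 0.6189
P = 0.13 + 0.87 × 0.6189 = 0.6684

0.6684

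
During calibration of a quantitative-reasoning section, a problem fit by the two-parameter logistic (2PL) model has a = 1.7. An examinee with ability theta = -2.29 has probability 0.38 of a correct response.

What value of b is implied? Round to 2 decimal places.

-2.00

P(theta) = 1 / (1 + exp(−a(theta − b)))
logit(0.38) = ln(0.38/0.62) = -0.4895
b = theta − logit/(a) = -2.29 − (-0.4895)/1.7000 = -2.0020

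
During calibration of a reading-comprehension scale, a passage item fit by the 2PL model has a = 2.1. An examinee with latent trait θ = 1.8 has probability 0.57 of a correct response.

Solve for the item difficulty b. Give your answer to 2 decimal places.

1.67

P(θ) = 1 / (1 + exp(−a(θ − b)))
logit(0.57) = ln(0.57/0.43) = 0.2819
b = θ − logit/(a) = 1.8 − 0.2819/2.1000 = 1.6658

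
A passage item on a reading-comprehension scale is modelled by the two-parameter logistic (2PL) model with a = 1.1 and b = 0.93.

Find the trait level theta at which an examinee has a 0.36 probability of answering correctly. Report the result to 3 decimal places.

P(theta) = 1 / (1 + exp(−a(theta − b)))
logit = ln(0.3600/0.6400) = -0.5754
theta = b + logit/(a) = 0.93 + (-0.5754)/1.1000 = 0.4069

0.407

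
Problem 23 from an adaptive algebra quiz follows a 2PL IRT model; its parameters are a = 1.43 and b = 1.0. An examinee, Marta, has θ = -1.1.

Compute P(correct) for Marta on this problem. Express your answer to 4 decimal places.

P(θ) = 1 / (1 + exp(−a(θ − b)))
Exponent: 1.43 × (-1.1 − 1.0) = -3.0030
1/(1 + e^{3.0030}) = 0.0473

0.0473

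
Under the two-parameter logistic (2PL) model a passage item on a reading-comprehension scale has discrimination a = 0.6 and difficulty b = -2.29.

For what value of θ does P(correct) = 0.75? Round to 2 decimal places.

-0.46

P(θ) = 1 / (1 + exp(−a(θ − b)))
logit = ln(0.7500/0.2500) = 1.0986
θ = b + logit/(a) = -2.29 + 1.0986/0.6000 = -0.4590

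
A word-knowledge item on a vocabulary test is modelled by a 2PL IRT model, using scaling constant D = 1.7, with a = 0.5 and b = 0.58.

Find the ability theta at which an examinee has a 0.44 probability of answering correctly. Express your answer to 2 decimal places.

0.30

P(theta) = 1 / (1 + exp(−D·a(theta − b)))
logit = ln(0.4400/0.5600) = -0.2412
theta = b + logit/(1.7·a) = 0.58 + (-0.2412)/0.8500 = 0.2963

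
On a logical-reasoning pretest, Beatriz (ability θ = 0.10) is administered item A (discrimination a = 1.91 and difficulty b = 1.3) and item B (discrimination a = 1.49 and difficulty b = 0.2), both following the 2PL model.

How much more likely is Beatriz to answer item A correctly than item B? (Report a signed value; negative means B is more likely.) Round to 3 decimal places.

-0.371

P(θ) = 1 / (1 + exp(−a(θ − b)))
P_A = 0.0918
P_B = 0.4628
P_A − P_B = -0.3710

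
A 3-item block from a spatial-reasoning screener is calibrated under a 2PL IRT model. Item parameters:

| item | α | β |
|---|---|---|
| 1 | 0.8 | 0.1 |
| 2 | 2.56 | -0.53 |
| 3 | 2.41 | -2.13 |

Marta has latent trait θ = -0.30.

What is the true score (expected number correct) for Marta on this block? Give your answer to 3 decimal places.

P(θ) = 1 / (1 + exp(−α(θ − β)))
P_1 = 1/(1+e^{0.3200}) = 0.4207
P_2 = 1/(1+e^{-0.5888}) = 0.6431
P_3 = 1/(1+e^{-4.4103}) = 0.9880
E[score] = 0.4207 + 0.6431 + 0.9880 = 2.0518

2.052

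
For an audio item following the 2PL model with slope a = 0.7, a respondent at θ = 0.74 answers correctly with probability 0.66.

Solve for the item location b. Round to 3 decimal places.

-0.208

P(θ) = 1 / (1 + exp(−a(θ − b)))
logit(0.66) = ln(0.66/0.34) = 0.6633
b = θ − logit/(a) = 0.74 − 0.6633/0.7000 = -0.2076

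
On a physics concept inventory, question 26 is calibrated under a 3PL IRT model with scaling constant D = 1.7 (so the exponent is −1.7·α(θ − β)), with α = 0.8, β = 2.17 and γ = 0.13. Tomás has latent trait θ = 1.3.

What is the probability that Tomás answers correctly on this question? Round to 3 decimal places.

0.334

P(θ) = γ + (1 − γ) · 1 / (1 + exp(−D·α(θ − β)))
Exponent: 1.7 × 0.8 × (1.3 − 2.17) = -1.1832
1/(1 + e^{1.1832}) = 0.2345
P = 0.13 + 0.87 × 0.2345 = 0.3340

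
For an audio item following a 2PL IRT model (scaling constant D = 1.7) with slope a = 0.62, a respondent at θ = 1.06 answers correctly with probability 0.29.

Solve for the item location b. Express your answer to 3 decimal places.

1.910

P(θ) = 1 / (1 + exp(−D·a(θ − b)))
logit(0.29) = ln(0.29/0.71) = -0.8954
b = θ − logit/(1.7·a) = 1.06 − (-0.8954)/1.0540 = 1.9095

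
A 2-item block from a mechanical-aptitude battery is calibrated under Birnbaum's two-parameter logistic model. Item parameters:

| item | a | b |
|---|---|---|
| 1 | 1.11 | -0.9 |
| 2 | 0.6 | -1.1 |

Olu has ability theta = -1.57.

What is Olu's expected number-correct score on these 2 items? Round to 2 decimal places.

0.75

P(theta) = 1 / (1 + exp(−a(theta − b)))
P_1 = 1/(1+e^{0.7437}) = 0.3222
P_2 = 1/(1+e^{0.2820}) = 0.4300
E[score] = 0.3222 + 0.4300 = 0.7522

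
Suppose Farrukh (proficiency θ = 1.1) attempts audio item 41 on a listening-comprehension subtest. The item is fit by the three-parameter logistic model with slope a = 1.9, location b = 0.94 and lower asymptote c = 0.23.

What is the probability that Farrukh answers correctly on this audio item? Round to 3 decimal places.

P(θ) = c + (1 − c) · 1 / (1 + exp(−a(θ − b)))
Exponent: 1.9 × (1.1 − 0.94) = 0.3040
1/(1 + e^{-0.3040}) = 0.5754
P = 0.23 + 0.77 × 0.5754 = 0.6731

0.673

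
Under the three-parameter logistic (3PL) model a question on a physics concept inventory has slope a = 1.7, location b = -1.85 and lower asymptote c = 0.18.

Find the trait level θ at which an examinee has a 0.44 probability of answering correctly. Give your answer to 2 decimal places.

-2.30

P(θ) = c + (1 − c) · 1 / (1 + exp(−a(θ − b)))
Remove guessing floor: (0.44 − 0.18)/(1 − 0.18) = 0.3171
logit = ln(0.3171/0.6829) = -0.7673
θ = b + logit/(a) = -1.85 + (-0.7673)/1.7000 = -2.3013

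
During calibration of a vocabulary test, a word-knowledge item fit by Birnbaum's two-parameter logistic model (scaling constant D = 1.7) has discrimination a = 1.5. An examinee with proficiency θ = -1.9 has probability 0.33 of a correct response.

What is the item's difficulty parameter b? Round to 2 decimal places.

P(θ) = 1 / (1 + exp(−D·a(θ − b)))
logit(0.33) = ln(0.33/0.67) = -0.7082
b = θ − logit/(1.7·a) = -1.9 − (-0.7082)/2.5500 = -1.6223

-1.62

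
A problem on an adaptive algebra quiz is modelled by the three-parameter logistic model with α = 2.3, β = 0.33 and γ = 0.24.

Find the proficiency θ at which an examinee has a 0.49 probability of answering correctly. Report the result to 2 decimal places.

P(θ) = γ + (1 − γ) · 1 / (1 + exp(−α(θ − β)))
Remove guessing floor: (0.49 − 0.24)/(1 − 0.24) = 0.3289
logit = ln(0.3289/0.6711) = -0.7129
θ = β + logit/(α) = 0.33 + (-0.7129)/2.3000 = 0.0200

0.02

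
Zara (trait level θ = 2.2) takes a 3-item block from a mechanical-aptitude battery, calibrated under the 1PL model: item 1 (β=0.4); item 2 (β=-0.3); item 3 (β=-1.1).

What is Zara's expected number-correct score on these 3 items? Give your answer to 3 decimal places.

2.747

P(θ) = 1 / (1 + exp(−(θ − β)))
P_1 = 1/(1+e^{-1.8000}) = 0.8581
P_2 = 1/(1+e^{-2.5000}) = 0.9241
P_3 = 1/(1+e^{-3.3000}) = 0.9644
E[score] = 0.8581 + 0.9241 + 0.9644 = 2.7467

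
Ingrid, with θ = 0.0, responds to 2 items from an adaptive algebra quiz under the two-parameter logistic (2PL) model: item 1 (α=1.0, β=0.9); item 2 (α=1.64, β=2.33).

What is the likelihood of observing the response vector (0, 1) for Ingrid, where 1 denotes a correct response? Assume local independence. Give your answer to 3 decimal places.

P(θ) = 1 / (1 + exp(−α(θ − β)))
P_1 = 1/(1+e^{0.9000}) = 0.2891
P_2 = 1/(1+e^{3.8212}) = 0.0214
L = (1−P_1) × P_2 = 0.7109 × 0.0214 = 0.01524

0.015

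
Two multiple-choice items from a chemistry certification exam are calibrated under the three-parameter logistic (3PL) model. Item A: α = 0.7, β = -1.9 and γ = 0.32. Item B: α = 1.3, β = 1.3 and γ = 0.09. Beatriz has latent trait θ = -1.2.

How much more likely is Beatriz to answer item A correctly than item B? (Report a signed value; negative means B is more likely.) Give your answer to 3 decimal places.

0.618

P(θ) = γ + (1 − γ) · 1 / (1 + exp(−α(θ − β)))
P_A = 0.7417
P_B = 0.1240
P_A − P_B = 0.6177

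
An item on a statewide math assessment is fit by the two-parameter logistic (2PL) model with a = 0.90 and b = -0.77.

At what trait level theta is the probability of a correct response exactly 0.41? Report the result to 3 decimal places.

P(theta) = 1 / (1 + exp(−a(theta − b)))
logit = ln(0.4100/0.5900) = -0.3640
theta = b + logit/(a) = -0.77 + (-0.3640)/0.9000 = -1.1744

-1.174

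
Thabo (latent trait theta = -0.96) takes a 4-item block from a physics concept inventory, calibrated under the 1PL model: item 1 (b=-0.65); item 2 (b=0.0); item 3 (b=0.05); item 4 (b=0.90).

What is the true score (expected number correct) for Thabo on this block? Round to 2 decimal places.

P(theta) = 1 / (1 + exp(−(theta − b)))
P_1 = 1/(1+e^{0.3100}) = 0.4231
P_2 = 1/(1+e^{0.9600}) = 0.2769
P_3 = 1/(1+e^{1.0100}) = 0.2670
P_4 = 1/(1+e^{1.8600}) = 0.1347
E[score] = 0.4231 + 0.2769 + 0.2670 + 0.1347 = 1.1017

1.10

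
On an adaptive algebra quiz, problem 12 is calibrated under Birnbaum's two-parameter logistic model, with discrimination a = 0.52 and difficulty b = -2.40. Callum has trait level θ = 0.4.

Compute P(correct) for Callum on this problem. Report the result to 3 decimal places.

0.811

P(θ) = 1 / (1 + exp(−a(θ − b)))
Exponent: 0.52 × (0.4 − (-2.40)) = 1.4560
1/(1 + e^{-1.4560}) = 0.8109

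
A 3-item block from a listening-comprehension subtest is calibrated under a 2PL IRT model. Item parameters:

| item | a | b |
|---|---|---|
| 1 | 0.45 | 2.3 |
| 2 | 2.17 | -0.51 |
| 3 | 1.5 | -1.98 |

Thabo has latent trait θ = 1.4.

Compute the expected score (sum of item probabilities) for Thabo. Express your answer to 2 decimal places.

2.38

P(θ) = 1 / (1 + exp(−a(θ − b)))
P_1 = 1/(1+e^{0.4050}) = 0.4001
P_2 = 1/(1+e^{-4.1447}) = 0.9844
P_3 = 1/(1+e^{-5.0700}) = 0.9938
E[score] = 0.4001 + 0.9844 + 0.9938 = 2.3783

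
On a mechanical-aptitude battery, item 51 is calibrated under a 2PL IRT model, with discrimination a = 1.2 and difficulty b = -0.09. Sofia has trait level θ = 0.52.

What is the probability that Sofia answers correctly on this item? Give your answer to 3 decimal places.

P(θ) = 1 / (1 + exp(−a(θ − b)))
Exponent: 1.2 × (0.52 − (-0.09)) = 0.7320
1/(1 + e^{-0.7320}) = 0.6752

0.675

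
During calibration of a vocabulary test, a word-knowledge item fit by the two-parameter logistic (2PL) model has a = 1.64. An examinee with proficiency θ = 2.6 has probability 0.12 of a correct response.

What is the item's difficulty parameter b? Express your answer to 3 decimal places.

3.815

P(θ) = 1 / (1 + exp(−a(θ − b)))
logit(0.12) = ln(0.12/0.88) = -1.9924
b = θ − logit/(a) = 2.6 − (-1.9924)/1.6400 = 3.8149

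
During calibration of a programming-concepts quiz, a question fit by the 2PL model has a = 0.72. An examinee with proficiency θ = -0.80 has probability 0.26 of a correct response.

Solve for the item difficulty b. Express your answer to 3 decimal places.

0.653

P(θ) = 1 / (1 + exp(−a(θ − b)))
logit(0.26) = ln(0.26/0.74) = -1.0460
b = θ − logit/(a) = -0.80 − (-1.0460)/0.7200 = 0.6527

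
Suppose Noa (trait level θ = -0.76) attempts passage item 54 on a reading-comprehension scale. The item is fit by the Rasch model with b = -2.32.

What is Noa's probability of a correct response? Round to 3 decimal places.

P(θ) = 1 / (1 + exp(−(θ − b)))
Exponent: (-0.76 − (-2.32)) = 1.5600
1/(1 + e^{-1.5600}) = 0.8264
P = 0.8264

0.826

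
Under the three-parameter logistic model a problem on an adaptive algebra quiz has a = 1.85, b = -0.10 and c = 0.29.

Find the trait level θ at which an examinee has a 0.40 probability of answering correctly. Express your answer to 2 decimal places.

P(θ) = c + (1 − c) · 1 / (1 + exp(−a(θ − b)))
Remove guessing floor: (0.40 − 0.29)/(1 − 0.29) = 0.1549
logit = ln(0.1549/0.8451) = -1.6964
θ = b + logit/(a) = -0.10 + (-1.6964)/1.8500 = -1.0170

-1.02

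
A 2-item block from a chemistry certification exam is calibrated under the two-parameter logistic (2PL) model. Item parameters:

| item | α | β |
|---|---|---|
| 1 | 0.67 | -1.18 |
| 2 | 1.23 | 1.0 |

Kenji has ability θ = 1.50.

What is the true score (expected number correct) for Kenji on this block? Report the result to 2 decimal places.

1.51

P(θ) = 1 / (1 + exp(−α(θ − β)))
P_1 = 1/(1+e^{-1.7956}) = 0.8576
P_2 = 1/(1+e^{-0.6150}) = 0.6491
E[score] = 0.8576 + 0.6491 = 1.5067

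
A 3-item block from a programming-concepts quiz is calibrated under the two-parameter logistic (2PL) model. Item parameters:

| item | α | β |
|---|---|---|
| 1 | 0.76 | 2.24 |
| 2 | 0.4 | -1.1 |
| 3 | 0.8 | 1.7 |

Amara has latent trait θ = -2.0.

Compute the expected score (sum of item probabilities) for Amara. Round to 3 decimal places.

0.499

P(θ) = 1 / (1 + exp(−α(θ − β)))
P_1 = 1/(1+e^{3.2224}) = 0.0383
P_2 = 1/(1+e^{0.3600}) = 0.4110
P_3 = 1/(1+e^{2.9600}) = 0.0493
E[score] = 0.0383 + 0.4110 + 0.0493 = 0.4986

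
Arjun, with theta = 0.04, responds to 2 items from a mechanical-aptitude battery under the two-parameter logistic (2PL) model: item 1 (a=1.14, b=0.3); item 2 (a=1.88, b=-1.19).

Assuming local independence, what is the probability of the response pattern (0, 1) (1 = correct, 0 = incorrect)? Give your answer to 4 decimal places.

P(theta) = 1 / (1 + exp(−a(theta − b)))
P_1 = 1/(1+e^{0.2964}) = 0.4264
P_2 = 1/(1+e^{-2.3124}) = 0.9099
L = (1−P_1) × P_2 = 0.5736 × 0.9099 = 0.52188

0.5219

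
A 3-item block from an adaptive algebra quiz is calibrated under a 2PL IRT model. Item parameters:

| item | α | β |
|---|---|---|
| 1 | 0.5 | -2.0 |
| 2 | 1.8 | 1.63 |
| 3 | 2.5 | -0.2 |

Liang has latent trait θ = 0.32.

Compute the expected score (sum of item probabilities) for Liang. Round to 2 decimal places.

P(θ) = 1 / (1 + exp(−α(θ − β)))
P_1 = 1/(1+e^{-1.1600}) = 0.7613
P_2 = 1/(1+e^{2.3580}) = 0.0864
P_3 = 1/(1+e^{-1.3000}) = 0.7858
E[score] = 0.7613 + 0.0864 + 0.7858 = 1.6336

1.63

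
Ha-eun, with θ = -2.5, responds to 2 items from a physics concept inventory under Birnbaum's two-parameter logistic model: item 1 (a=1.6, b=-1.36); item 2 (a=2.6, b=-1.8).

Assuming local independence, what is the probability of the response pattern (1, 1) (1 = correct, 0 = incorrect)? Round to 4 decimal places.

P(θ) = 1 / (1 + exp(−a(θ − b)))
P_1 = 1/(1+e^{1.8240}) = 0.1390
P_2 = 1/(1+e^{1.8200}) = 0.1394
L = P_1 × P_2 = 0.1390 × 0.1394 = 0.01937

0.0194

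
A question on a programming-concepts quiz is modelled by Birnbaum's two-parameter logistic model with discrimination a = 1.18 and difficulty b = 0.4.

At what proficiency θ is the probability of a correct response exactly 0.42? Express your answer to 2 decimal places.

0.13

P(θ) = 1 / (1 + exp(−a(θ − b)))
logit = ln(0.4200/0.5800) = -0.3228
θ = b + logit/(a) = 0.4 + (-0.3228)/1.1800 = 0.1265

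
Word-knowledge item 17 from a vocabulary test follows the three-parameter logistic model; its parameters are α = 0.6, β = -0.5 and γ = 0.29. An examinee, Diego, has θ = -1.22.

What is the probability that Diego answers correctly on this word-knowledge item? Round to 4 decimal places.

P(θ) = γ + (1 − γ) · 1 / (1 + exp(−α(θ − β)))
Exponent: 0.6 × (-1.22 − (-0.5)) = -0.4320
1/(1 + e^{0.4320}) = 0.3936
P = 0.29 + 0.71 × 0.3936 = 0.5695

0.5695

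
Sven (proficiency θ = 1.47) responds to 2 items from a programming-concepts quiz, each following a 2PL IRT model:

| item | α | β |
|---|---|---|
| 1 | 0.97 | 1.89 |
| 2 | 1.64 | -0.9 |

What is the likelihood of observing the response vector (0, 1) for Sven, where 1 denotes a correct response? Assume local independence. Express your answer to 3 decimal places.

0.588

P(θ) = 1 / (1 + exp(−α(θ − β)))
P_1 = 1/(1+e^{0.4074}) = 0.3995
P_2 = 1/(1+e^{-3.8868}) = 0.9799
L = (1−P_1) × P_2 = 0.6005 × 0.9799 = 0.58840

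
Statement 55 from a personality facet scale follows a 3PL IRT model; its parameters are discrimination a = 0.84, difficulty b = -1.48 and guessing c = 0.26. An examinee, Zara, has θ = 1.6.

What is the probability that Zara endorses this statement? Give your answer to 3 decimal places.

P(θ) = c + (1 − c) · 1 / (1 + exp(−a(θ − b)))
Exponent: 0.84 × (1.6 − (-1.48)) = 2.5872
1/(1 + e^{-2.5872}) = 0.9300
P = 0.26 + 0.74 × 0.9300 = 0.9482

0.948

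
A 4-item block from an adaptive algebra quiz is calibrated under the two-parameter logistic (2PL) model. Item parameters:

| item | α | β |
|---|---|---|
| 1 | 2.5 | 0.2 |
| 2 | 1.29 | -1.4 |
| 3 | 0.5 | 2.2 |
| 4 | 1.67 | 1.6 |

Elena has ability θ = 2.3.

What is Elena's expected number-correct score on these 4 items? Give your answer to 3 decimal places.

3.262

P(θ) = 1 / (1 + exp(−α(θ − β)))
P_1 = 1/(1+e^{-5.2500}) = 0.9948
P_2 = 1/(1+e^{-4.7730}) = 0.9916
P_3 = 1/(1+e^{-0.0500}) = 0.5125
P_4 = 1/(1+e^{-1.1690}) = 0.7630
E[score] = 0.9948 + 0.9916 + 0.5125 + 0.7630 = 3.2619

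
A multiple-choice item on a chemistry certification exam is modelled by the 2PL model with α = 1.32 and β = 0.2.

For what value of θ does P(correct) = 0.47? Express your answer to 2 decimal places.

0.11

P(θ) = 1 / (1 + exp(−α(θ − β)))
logit = ln(0.4700/0.5300) = -0.1201
θ = β + logit/(α) = 0.2 + (-0.1201)/1.3200 = 0.1090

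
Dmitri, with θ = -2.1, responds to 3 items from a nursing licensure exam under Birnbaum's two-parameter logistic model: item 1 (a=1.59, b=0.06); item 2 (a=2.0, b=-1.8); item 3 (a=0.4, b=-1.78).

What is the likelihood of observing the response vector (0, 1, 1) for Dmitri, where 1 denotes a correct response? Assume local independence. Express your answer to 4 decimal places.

0.1607

P(θ) = 1 / (1 + exp(−a(θ − b)))
P_1 = 1/(1+e^{3.4344}) = 0.0312
P_2 = 1/(1+e^{0.6000}) = 0.3543
P_3 = 1/(1+e^{0.1280}) = 0.4680
L = (1−P_1) × P_2 × P_3 = 0.9688 × 0.3543 × 0.4680 = 0.16067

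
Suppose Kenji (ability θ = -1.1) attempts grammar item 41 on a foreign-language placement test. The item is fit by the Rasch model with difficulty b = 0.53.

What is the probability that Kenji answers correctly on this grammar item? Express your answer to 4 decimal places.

P(θ) = 1 / (1 + exp(−(θ − b)))
Exponent: (-1.1 − 0.53) = -1.6300
1/(1 + e^{1.6300}) = 0.1638
P = 0.1638

0.1638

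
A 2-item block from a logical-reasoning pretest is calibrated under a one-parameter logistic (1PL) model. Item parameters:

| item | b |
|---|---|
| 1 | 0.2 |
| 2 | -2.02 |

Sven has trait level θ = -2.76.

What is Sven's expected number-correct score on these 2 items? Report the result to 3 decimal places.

P(θ) = 1 / (1 + exp(−(θ − b)))
P_1 = 1/(1+e^{2.9600}) = 0.0493
P_2 = 1/(1+e^{0.7400}) = 0.3230
E[score] = 0.0493 + 0.3230 = 0.3723

0.372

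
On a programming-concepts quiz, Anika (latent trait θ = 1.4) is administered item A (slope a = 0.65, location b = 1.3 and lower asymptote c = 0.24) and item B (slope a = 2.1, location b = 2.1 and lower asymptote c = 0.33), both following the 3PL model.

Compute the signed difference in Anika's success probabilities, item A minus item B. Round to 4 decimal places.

P(θ) = c + (1 − c) · 1 / (1 + exp(−a(θ − b)))
P_A = 0.6323
P_B = 0.4553
P_A − P_B = 0.1771

0.1771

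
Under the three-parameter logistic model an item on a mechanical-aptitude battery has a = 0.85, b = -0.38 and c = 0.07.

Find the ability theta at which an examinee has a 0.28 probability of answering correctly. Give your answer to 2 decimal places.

P(theta) = c + (1 − c) · 1 / (1 + exp(−a(theta − b)))
Remove guessing floor: (0.28 − 0.07)/(1 − 0.07) = 0.2258
logit = ln(0.2258/0.7742) = -1.2321
theta = b + logit/(a) = -0.38 + (-1.2321)/0.8500 = -1.8296

-1.83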